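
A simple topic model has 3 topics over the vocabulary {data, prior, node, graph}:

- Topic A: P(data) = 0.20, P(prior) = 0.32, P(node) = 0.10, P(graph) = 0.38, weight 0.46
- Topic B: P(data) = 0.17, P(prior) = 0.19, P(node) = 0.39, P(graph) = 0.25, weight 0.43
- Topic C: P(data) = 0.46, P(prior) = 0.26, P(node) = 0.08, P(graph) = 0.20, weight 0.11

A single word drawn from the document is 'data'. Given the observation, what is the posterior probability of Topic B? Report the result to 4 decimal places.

The responsibility of component k is w_k f_k(x) divided by Σ_j w_j f_j(x).
Categorical probabilities:
  p_A = P(data | comp) = 0.20
  p_B = P(data | comp) = 0.17
  p_C = P(data | comp) = 0.46
Weight by the priors:
  w_A·p_A = 0.46 × 0.2 = 0.092
  w_B·p_B = 0.43 × 0.17 = 0.0731
  w_C·p_C = 0.11 × 0.46 = 0.0506
Normaliser: 0.092 + 0.0731 + 0.0506 = 0.2157
So the posterior for Topic B is 0.0731 / 0.2157 ≈ 0.3389.

0.3389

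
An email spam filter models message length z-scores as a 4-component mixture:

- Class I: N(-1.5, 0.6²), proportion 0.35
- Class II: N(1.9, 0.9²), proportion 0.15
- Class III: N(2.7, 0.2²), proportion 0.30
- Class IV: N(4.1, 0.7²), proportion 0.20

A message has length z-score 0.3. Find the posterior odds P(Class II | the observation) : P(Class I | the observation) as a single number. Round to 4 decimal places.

Posterior odds = (P(Z=i) f_i(x)) / (P(Z=j) f_j(x)); the normalising sum cancels.
Normal densities:
  L_I = 0.00738641
  L_II = 0.0912799
  L_III = 1.07319e-31
  L_IV = 2.27309e-07
Odds = (0.15/0.35) × (0.0912799/0.00738641) = 0.428571 × 12.3578 ≈ 5.2962

5.2962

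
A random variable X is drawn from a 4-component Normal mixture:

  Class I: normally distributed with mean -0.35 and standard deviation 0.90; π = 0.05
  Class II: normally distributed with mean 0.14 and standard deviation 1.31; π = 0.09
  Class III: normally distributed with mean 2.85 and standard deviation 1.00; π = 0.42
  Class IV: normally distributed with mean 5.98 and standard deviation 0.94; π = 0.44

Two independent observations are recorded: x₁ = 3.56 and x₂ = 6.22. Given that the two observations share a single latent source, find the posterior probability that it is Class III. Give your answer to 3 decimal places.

0.060

Apply Bayes' rule: the posterior for each component is proportional to its prior times its likelihood at x.
Since both observations come from the same component, the likelihood for component k is f_k(x₁)·f_k(x₂).
  p_I = [3.53336e-05] × [1.1882e-12] = 4.19835e-17
  p_II = [0.010084] × [6.39859e-06] = 6.45231e-08
  p_III = [0.31006] × [0.00136393] = 0.000422899
  p_IV = [0.0154367] × [0.410797] = 0.00634135
Unnormalised posteriors:
  w_I·p_I = 0.05 × 4.19835e-17 = 2.09918e-18
  w_II·p_II = 0.09 × 6.45231e-08 = 5.80708e-09
  w_III·p_III = 0.42 × 0.000422899 = 0.000177618
  w_IV·p_IV = 0.44 × 0.00634135 = 0.0027902
Evidence: 2.09918e-18 + 5.80708e-09 + 0.000177618 + 0.0027902 = 0.00296782
P(Class III | x₁,x₂) = 0.000177618 / 0.00296782 ≈ 0.060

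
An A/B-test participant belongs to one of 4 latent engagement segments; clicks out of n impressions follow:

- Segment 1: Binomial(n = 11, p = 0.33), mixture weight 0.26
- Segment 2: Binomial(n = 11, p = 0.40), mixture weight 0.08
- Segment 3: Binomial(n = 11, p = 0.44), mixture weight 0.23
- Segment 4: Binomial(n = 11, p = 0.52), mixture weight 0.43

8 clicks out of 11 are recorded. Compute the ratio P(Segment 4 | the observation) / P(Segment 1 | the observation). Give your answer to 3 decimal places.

23.116

Posterior odds = (w_i f_i(x)) / (w_j f_j(x)); the normalising sum cancels.
Binomial probabilities:
  p_1 = 0.00697943
  p_2 = 0.023357
  p_3 = 0.040707
  p_4 = 0.0975516
Odds = (0.43/0.26) × (0.0975516/0.00697943) = 1.65385 × 13.977 ≈ 23.116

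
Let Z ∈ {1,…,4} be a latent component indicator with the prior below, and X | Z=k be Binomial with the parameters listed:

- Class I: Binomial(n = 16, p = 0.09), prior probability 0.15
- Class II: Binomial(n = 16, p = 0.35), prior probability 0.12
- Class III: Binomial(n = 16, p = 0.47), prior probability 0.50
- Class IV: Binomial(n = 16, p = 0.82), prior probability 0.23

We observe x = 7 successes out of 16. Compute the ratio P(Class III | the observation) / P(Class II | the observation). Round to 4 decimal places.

5.2271

The posterior odds equal the prior odds times the likelihood ratio: (w_i/w_j)·(f_i(x)/f_j(x)).
Component likelihoods at x = 7 successes out of 16:
  p_I = C(16,7)·0.09^7·0.91^9 = 11440·4.78297e-08·0.42793 = 0.000234151
  p_II = C(16,7)·0.35^7·0.65^9 = 11440·0.000643393·0.0207119 = 0.152448
  p_III = C(16,7)·0.47^7·0.53^9 = 11440·0.00506623·0.00329976 = 0.191247
  p_IV = C(16,7)·0.82^7·0.18^9 = 11440·0.249285·1.98359e-07 = 0.000565686
0.0956233 / 0.0182938 ≈ 5.2271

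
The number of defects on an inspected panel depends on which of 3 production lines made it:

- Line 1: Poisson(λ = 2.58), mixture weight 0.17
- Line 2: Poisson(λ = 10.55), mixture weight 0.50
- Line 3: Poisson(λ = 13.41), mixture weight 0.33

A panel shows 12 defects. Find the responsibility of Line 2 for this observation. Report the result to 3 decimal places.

0.598

By Bayes' theorem, P(k | x) = π_k f_k(x) / Σ_j π_j f_j(x).
Poisson probabilities:
  L_1 = 1.376e-05
  L_2 = 0.103965
  L_3 = 0.105906
Multiply by the mixture weights:
  π_1·L_1 = 0.17 × 1.376e-05 = 2.33921e-06
  π_2·L_2 = 0.50 × 0.103965 = 0.0519823
  π_3·L_3 = 0.33 × 0.105906 = 0.0349489
Denominator: 2.33921e-06 + 0.0519823 + 0.0349489 = 0.0869336
P(Line 2 | data) = 0.0519823 / 0.0869336 ≈ 0.598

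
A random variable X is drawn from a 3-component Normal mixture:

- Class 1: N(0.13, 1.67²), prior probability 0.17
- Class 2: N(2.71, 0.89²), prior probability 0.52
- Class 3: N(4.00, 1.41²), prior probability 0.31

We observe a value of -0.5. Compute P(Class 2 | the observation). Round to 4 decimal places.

0.0090

P(component k | x) = w_k·f_k(x) / marginal(x), where marginal(x) = Σ_j w_j·f_j(x).
Evaluate each component's likelihood at the observed value:
  f_1 = (1/(1.67·√(2π)))·exp(−(-0.5−0.13)²/(2·1.67²)) = 0.238888·exp(-0.07116) = 0.22248
  f_2 = (1/(0.89·√(2π)))·exp(−(-0.5−2.71)²/(2·0.89²)) = 0.448250·exp(-6.50429) = 0.00067103
  f_3 = (1/(1.41·√(2π)))·exp(−(-0.5−4.00)²/(2·1.41²)) = 0.282938·exp(-5.09280) = 0.00173746
Weight by the priors:
  w_1·f_1 = 0.17 × 0.22248 = 0.0378216
  w_2·f_2 = 0.52 × 0.00067103 = 0.000348935
  w_3·f_3 = 0.31 × 0.00173746 = 0.000538613
Evidence: 0.0378216 + 0.000348935 + 0.000538613 = 0.0387091
Responsibility of Class 2: 0.000348935 / 0.0387091 ≈ 0.0090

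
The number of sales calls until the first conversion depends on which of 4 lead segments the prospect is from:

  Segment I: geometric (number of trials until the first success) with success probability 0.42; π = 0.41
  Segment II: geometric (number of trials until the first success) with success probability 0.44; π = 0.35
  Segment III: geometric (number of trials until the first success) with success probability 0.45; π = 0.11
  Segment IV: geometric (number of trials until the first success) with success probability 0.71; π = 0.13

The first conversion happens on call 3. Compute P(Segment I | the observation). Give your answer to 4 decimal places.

0.4492

Apply Bayes' rule: the posterior for each component is proportional to its prior times its likelihood at x.
Component likelihoods at x = 3:
  L_I = 0.141288
  L_II = 0.137984
  L_III = 0.136125
  L_IV = 0.059711
Prior × likelihood for each component:
  π_I·L_I = 0.41 × 0.141288 = 0.0579281
  π_II·L_II = 0.35 × 0.137984 = 0.0482944
  π_III·L_III = 0.11 × 0.136125 = 0.0149738
  π_IV·L_IV = 0.13 × 0.059711 = 0.00776243
Evidence: 0.0579281 + 0.0482944 + 0.0149738 + 0.00776243 = 0.128959
So the posterior for Segment I is 0.0579281 / 0.128959 ≈ 0.4492.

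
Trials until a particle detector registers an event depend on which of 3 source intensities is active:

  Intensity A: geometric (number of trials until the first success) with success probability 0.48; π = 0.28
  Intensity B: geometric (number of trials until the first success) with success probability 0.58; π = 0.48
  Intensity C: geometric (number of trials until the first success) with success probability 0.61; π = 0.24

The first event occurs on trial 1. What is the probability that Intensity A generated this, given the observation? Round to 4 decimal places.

0.2403

P(component k | x) = π_k·f_k(x) / marginal(x), where marginal(x) = Σ_j π_j·f_j(x).
Component likelihoods at x = 1:
  L_A = 0.48
  L_B = 0.58
  L_C = 0.61
Multiply by the mixture weights:
  π_A·L_A = 0.28 × 0.48 = 0.1344
  π_B·L_B = 0.48 × 0.58 = 0.2784
  π_C·L_C = 0.24 × 0.61 = 0.1464
Marginal: 0.1344 + 0.2784 + 0.1464 = 0.5592
Responsibility of Intensity A: 0.1344 / 0.5592 ≈ 0.2403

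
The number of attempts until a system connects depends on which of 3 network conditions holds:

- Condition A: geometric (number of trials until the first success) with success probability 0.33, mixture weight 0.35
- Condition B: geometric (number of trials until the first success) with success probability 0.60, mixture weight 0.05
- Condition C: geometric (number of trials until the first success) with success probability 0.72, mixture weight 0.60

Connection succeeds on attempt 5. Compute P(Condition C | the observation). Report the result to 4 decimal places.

0.0995

The responsibility of component k is π_k f_k(x) divided by Σ_j π_j f_j(x).
Geometric probabilities:
  p_A = 0.33·(1−0.33)^4 = 0.33·0.201511 = 0.0664987
  p_B = 0.60·(1−0.60)^4 = 0.60·0.0256 = 0.01536
  p_C = 0.72·(1−0.72)^4 = 0.72·0.00614656 = 0.00442552
Multiply by the mixture weights:
  π_A·p_A = 0.35 × 0.0664987 = 0.0232745
  π_B·p_B = 0.05 × 0.01536 = 0.000768
  π_C·p_C = 0.60 × 0.00442552 = 0.00265531
Evidence: 0.0232745 + 0.000768 + 0.00265531 = 0.0266979
P(Condition C | x) ≈ 0.0995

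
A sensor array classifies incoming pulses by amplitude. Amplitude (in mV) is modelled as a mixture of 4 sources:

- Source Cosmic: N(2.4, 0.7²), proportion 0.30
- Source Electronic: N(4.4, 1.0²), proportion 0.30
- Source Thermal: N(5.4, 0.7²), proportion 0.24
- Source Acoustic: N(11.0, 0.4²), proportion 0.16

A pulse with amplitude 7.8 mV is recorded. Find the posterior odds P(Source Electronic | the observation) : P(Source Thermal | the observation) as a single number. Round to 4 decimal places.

0.9647

Since P(k|x) ∝ P(Z=k) f_k(x), the posterior odds are P(Z=i) f_i(x) / (P(Z=j) f_j(x)).
Evaluate each component's likelihood at the observed value:
  p_Cosmic = (1/(0.7·√(2π)))·exp(−(7.8−2.4)²/(2·0.7²)) = 0.569918·exp(-29.75510) = 6.81295e-14
  p_Electronic = (1/(1.0·√(2π)))·exp(−(7.8−4.4)²/(2·1.0²)) = 0.398942·exp(-5.78000) = 0.00123222
  p_Thermal = (1/(0.7·√(2π)))·exp(−(7.8−5.4)²/(2·0.7²)) = 0.569918·exp(-5.87755) = 0.0015967
  p_Acoustic = (1/(0.4·√(2π)))·exp(−(7.8−11.0)²/(2·0.4²)) = 0.997356·exp(-32.00000) = 1.26307e-14
Posterior odds = (P(Z=Electronic)·p_Electronic) / (P(Z=Thermal)·p_Thermal) = (0.30·0.00123222) / (0.24·0.0015967) = 0.000369666 / 0.000383209 ≈ 0.9647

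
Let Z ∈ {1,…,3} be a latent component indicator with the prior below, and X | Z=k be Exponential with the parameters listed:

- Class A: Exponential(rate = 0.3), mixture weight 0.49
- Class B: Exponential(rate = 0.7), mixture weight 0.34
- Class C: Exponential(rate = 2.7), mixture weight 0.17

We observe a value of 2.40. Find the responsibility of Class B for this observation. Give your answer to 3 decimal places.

By Bayes' theorem, P(k | x) = π_k f_k(x) / Σ_j π_j f_j(x).
Component likelihoods at x = 2.40:
  p_A = 0.3·e^(−0.3·2.40) = 0.3·e^(−0.7200) = 0.146026
  p_B = 0.7·e^(−0.7·2.40) = 0.7·e^(−1.6800) = 0.130462
  p_C = 2.7·e^(−2.7·2.40) = 2.7·e^(−6.4800) = 0.00414129
Prior × likelihood for each component:
  π_A·p_A = 0.49 × 0.146026 = 0.0715526
  π_B·p_B = 0.34 × 0.130462 = 0.044357
  π_C·p_C = 0.17 × 0.00414129 = 0.000704019
Sum: 0.0715526 + 0.044357 + 0.000704019 = 0.116614
P(Class B | x) = 0.044357 / 0.116614 ≈ 0.380

0.380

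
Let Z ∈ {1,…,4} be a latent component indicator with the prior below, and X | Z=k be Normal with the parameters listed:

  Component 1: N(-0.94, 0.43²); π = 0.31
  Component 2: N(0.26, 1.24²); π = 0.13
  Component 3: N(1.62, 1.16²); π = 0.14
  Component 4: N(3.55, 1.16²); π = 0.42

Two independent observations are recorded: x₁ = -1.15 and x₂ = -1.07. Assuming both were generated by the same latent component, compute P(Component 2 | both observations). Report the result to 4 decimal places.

0.0172

The responsibility of component k is π_k f_k(x) divided by Σ_j π_j f_j(x).
Since both observations come from the same component, the likelihood for component k is f_k(x₁)·f_k(x₂).
  L_1 = [(1/(0.43·√(2π)))·exp(−(-1.15−-0.94)²/(2·0.43²)) = 0.927773·exp(-0.11925) = 0.823475] × [0.886327] = 0.729868
  L_2 = [(1/(1.24·√(2π)))·exp(−(-1.15−0.26)²/(2·1.24²)) = 0.321728·exp(-0.64649) = 0.168546] × [0.180999] = 0.0305067
  L_3 = [(1/(1.16·√(2π)))·exp(−(-1.15−1.62)²/(2·1.16²)) = 0.343916·exp(-2.85111) = 0.0198716] × [0.0233733] = 0.000464465
  L_4 = [(1/(1.16·√(2π)))·exp(−(-1.15−3.55)²/(2·1.16²)) = 0.343916·exp(-8.20823) = 9.36831e-05] × [0.00012359] = 1.15783e-08
Unnormalised posteriors:
  π_1·L_1 = 0.31 × 0.729868 = 0.226259
  π_2·L_2 = 0.13 × 0.0305067 = 0.00396587
  π_3·L_3 = 0.14 × 0.000464465 = 6.50251e-05
  π_4·L_4 = 0.42 × 1.15783e-08 = 4.86288e-09
Denominator: 0.226259 + 0.00396587 + 6.50251e-05 + 4.86288e-09 = 0.23029
P(Component 2 | data) = 0.00396587 / 0.23029 ≈ 0.0172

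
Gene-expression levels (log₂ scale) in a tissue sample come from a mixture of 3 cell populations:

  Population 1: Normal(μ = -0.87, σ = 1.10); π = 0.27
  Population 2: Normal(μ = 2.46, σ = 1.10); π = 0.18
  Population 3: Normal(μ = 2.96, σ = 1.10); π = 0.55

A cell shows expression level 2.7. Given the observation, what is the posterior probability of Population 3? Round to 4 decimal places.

Apply Bayes' rule: the posterior for each component is proportional to its prior times its likelihood at x.
Evaluate each component's likelihood at the observed value:
  p_1 = (1/(1.10·√(2π)))·exp(−(2.7−-0.87)²/(2·1.10²)) = 0.362675·exp(-5.26649) = 0.00187202
  p_2 = (1/(1.10·√(2π)))·exp(−(2.7−2.46)²/(2·1.10²)) = 0.362675·exp(-0.02380) = 0.354144
  p_3 = (1/(1.10·√(2π)))·exp(−(2.7−2.96)²/(2·1.10²)) = 0.362675·exp(-0.02793) = 0.352684
Prior × likelihood for each component:
  P(Z=1)·p_1 = 0.27 × 0.00187202 = 0.000505446
  P(Z=2)·p_2 = 0.18 × 0.354144 = 0.063746
  P(Z=3)·p_3 = 0.55 × 0.352684 = 0.193976
Sum: 0.000505446 + 0.063746 + 0.193976 = 0.258228
Responsibility of Population 3: 0.193976 / 0.258228 ≈ 0.7512

0.7512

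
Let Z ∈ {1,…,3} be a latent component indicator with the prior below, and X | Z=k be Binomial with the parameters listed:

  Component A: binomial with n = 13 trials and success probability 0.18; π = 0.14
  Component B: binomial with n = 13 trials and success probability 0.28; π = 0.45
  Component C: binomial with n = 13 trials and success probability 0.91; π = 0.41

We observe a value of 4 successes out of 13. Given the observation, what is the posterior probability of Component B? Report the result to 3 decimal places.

Posterior ∝ prior × likelihood, so P(k | x) ∝ w_k f_k(x); normalise over all components.
Binomial probabilities:
  f_A = C(13,4)·0.18^4·0.82^9 = 715·0.00104976·0.16762 = 0.125812
  f_B = C(13,4)·0.28^4·0.72^9 = 715·0.00614656·0.0519987 = 0.228523
  f_C = C(13,4)·0.91^4·0.09^9 = 715·0.68575·3.8742e-10 = 1.89957e-07
Unnormalised posteriors:
  w_A·f_A = 0.14 × 0.125812 = 0.0176136
  w_B·f_B = 0.45 × 0.228523 = 0.102836
  w_C·f_C = 0.41 × 1.89957e-07 = 7.78822e-08
Marginal: 0.0176136 + 0.102836 + 7.78822e-08 = 0.120449
P(Component B | the observation) ≈ 0.854

0.854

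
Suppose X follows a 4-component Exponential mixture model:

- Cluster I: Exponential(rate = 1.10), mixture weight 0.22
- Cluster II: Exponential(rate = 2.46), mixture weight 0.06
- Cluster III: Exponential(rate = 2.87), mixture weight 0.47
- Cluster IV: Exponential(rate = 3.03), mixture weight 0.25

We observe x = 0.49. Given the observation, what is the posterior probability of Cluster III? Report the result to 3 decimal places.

0.481

P(component k | x) = w_k·f_k(x) / marginal(x), where marginal(x) = Σ_j w_j·f_j(x).
Exponential densities:
  f_I = 1.10·e^(−1.10·0.49) = 1.10·e^(−0.5390) = 0.641664
  f_II = 2.46·e^(−2.46·0.49) = 2.46·e^(−1.2054) = 0.736947
  f_III = 2.87·e^(−2.87·0.49) = 2.87·e^(−1.4063) = 0.703289
  f_IV = 3.03·e^(−3.03·0.49) = 3.03·e^(−1.4847) = 0.686508
Prior × likelihood for each component:
  w_I·f_I = 0.22 × 0.641664 = 0.141166
  w_II·f_II = 0.06 × 0.736947 = 0.0442168
  w_III·f_III = 0.47 × 0.703289 = 0.330546
  w_IV·f_IV = 0.25 × 0.686508 = 0.171627
Sum: 0.141166 + 0.0442168 + 0.330546 + 0.171627 = 0.687556
So the posterior for Cluster III is 0.330546 / 0.687556 ≈ 0.481.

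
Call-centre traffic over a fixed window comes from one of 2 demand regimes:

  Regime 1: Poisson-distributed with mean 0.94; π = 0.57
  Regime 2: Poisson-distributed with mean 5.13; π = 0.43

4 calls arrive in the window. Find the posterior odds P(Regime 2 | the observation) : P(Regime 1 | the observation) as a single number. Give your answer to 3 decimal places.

Only the two components matter; the odds are (π_i f_i(x)) / (π_j f_j(x)).
Component likelihoods at x = 4 calls:
  L_1 = 0.0127076
  L_2 = 0.170737
Odds = (0.43/0.57) × (0.170737/0.0127076) = 0.754386 × 13.4358 ≈ 10.136

10.136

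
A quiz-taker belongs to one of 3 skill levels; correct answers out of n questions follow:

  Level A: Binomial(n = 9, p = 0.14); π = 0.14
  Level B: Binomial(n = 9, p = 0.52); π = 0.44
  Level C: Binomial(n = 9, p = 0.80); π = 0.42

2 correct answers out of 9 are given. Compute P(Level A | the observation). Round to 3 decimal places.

P(component k | x) = w_k·f_k(x) / marginal(x), where marginal(x) = Σ_j w_j·f_j(x).
Evaluate each component's likelihood at the observed value:
  f_A = 0.245498
  f_B = 0.0571476
  f_C = 0.000294912
Weight by the priors:
  w_A·f_A = 0.14 × 0.245498 = 0.0343697
  w_B·f_B = 0.44 × 0.0571476 = 0.0251449
  w_C·f_C = 0.42 × 0.000294912 = 0.000123863
Sum: 0.0343697 + 0.0251449 + 0.000123863 = 0.0596385
Responsibility of Level A: 0.0343697 / 0.0596385 ≈ 0.576

0.576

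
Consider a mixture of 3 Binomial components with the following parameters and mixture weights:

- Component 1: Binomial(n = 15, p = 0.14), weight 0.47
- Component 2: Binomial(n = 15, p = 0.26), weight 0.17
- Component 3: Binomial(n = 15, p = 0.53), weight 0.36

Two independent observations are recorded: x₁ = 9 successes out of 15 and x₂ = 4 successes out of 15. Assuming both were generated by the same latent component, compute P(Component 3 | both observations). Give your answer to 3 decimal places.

P(component k | x) = P(Z=k)·f_k(x) / marginal(x), where marginal(x) = Σ_j P(Z=j)·f_j(x).
Since both observations come from the same component, the likelihood for component k is f_k(x₁)·f_k(x₂).
  p_1 = [C(15,9)·0.14^9·0.86^6 = 5005·2.0661e-08·0.404567 = 4.18357e-05] × [0.0997994] = 4.17518e-06
  p_2 = [C(15,9)·0.26^9·0.74^6 = 5005·5.4295e-06·0.164206 = 0.00446226] × [0.227287] = 0.00101421
  p_3 = [C(15,9)·0.53^9·0.47^6 = 5005·0.00329976·0.0107792 = 0.178022] × [0.0266264] = 0.00474009
Weight by the priors:
  P(Z=1)·p_1 = 0.47 × 4.17518e-06 = 1.96233e-06
  P(Z=2)·p_2 = 0.17 × 0.00101421 = 0.000172416
  P(Z=3)·p_3 = 0.36 × 0.00474009 = 0.00170643
Denominator: 1.96233e-06 + 0.000172416 + 0.00170643 = 0.00188081
P(Component 3 | x) ≈ 0.907

0.907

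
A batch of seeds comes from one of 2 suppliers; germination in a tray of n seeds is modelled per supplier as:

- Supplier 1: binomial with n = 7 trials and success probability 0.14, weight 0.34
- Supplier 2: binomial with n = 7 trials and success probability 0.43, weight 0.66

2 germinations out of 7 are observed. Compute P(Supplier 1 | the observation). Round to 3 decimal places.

0.299

Apply Bayes' rule: the posterior for each component is proportional to its prior times its likelihood at x.
Evaluate each component's likelihood at the observed value:
  p_1 = 0.193628
  p_2 = 0.233631
Unnormalised posteriors:
  π_1·p_1 = 0.34 × 0.193628 = 0.0658334
  π_2·p_2 = 0.66 × 0.233631 = 0.154196
Sum: 0.0658334 + 0.154196 = 0.22003
P(Supplier 1 | 2 germinations out of 7) = 0.0658334 / 0.22003 ≈ 0.299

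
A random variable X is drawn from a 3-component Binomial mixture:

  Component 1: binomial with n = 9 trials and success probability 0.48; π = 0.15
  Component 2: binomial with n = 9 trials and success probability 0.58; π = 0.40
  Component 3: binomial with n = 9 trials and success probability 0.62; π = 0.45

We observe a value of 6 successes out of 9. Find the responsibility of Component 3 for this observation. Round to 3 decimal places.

P(component k | x) = π_k·f_k(x) / marginal(x), where marginal(x) = Σ_j π_j·f_j(x).
Component likelihoods at x = 6 successes out of 9:
  p_1 = 0.144456
  p_2 = 0.236916
  p_3 = 0.261806
Unnormalised posteriors:
  π_1·p_1 = 0.15 × 0.144456 = 0.0216685
  π_2·p_2 = 0.40 × 0.236916 = 0.0947666
  π_3·p_3 = 0.45 × 0.261806 = 0.117813
Denominator: 0.0216685 + 0.0947666 + 0.117813 = 0.234248
P(Component 3 | data) = 0.117813 / 0.234248 ≈ 0.503

0.503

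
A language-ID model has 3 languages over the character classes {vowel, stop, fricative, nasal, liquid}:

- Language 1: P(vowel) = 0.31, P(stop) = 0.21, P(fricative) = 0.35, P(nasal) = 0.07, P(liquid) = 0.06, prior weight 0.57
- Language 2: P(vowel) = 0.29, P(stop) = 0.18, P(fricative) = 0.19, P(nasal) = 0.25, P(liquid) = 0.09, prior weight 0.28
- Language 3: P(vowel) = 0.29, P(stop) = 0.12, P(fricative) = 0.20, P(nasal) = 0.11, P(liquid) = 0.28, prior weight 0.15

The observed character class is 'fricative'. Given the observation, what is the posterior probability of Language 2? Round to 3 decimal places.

P(component k | x) = π_k·f_k(x) / marginal(x), where marginal(x) = Σ_j π_j·f_j(x).
Evaluate each component's likelihood at the observed value:
  p_1 = P(fricative | comp) = 0.35
  p_2 = P(fricative | comp) = 0.19
  p_3 = P(fricative | comp) = 0.20
Weight by the priors:
  π_1·p_1 = 0.57 × 0.35 = 0.1995
  π_2·p_2 = 0.28 × 0.19 = 0.0532
  π_3·p_3 = 0.15 × 0.2 = 0.03
Normaliser: 0.1995 + 0.0532 + 0.03 = 0.2827
So the posterior for Language 2 is 0.0532 / 0.2827 ≈ 0.188.

0.188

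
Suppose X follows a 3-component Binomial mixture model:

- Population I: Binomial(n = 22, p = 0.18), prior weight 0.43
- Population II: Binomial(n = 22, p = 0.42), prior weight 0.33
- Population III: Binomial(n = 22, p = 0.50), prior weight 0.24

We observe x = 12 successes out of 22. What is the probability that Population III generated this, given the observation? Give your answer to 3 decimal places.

0.572

P(component k | x) = π_k·f_k(x) / marginal(x), where marginal(x) = Σ_j π_j·f_j(x).
Evaluate each component's likelihood at the observed value:
  f_I = C(22,12)·0.18^12·0.82^10 = 646646·1.15683e-09·0.137448 = 0.000102819
  f_II = C(22,12)·0.42^12·0.58^10 = 646646·3.01295e-05·0.00430804 = 0.083934
  f_III = C(22,12)·0.50^12·0.50^10 = 646646·0.000244141·0.000976562 = 0.154172
Weight by the priors:
  π_I·f_I = 0.43 × 0.000102819 = 4.42124e-05
  π_II·f_II = 0.33 × 0.083934 = 0.0276982
  π_III·f_III = 0.24 × 0.154172 = 0.0370014
Denominator: 4.42124e-05 + 0.0276982 + 0.0370014 = 0.0647438
P(Population III | data) = 0.0370014 / 0.0647438 ≈ 0.572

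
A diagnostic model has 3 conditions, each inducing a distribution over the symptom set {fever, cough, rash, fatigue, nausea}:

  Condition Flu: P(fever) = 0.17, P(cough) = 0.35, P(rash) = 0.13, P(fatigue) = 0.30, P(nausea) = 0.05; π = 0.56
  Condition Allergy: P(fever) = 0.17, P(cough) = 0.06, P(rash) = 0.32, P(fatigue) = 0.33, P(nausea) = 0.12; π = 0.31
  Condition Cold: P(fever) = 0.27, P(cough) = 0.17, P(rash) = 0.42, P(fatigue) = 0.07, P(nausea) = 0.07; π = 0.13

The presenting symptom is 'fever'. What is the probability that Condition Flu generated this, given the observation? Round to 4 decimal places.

0.5202

By Bayes' theorem, P(k | x) = π_k f_k(x) / Σ_j π_j f_j(x).
Evaluate each component's likelihood at the observed value:
  L_Flu = P(fever | comp) = 0.17
  L_Allergy = P(fever | comp) = 0.17
  L_Cold = P(fever | comp) = 0.27
Multiply by the mixture weights:
  π_Flu·L_Flu = 0.56 × 0.17 = 0.0952
  π_Allergy·L_Allergy = 0.31 × 0.17 = 0.0527
  π_Cold·L_Cold = 0.13 × 0.27 = 0.0351
Sum: 0.0952 + 0.0527 + 0.0351 = 0.183
Responsibility of Condition Flu: 0.0952 / 0.183 ≈ 0.5202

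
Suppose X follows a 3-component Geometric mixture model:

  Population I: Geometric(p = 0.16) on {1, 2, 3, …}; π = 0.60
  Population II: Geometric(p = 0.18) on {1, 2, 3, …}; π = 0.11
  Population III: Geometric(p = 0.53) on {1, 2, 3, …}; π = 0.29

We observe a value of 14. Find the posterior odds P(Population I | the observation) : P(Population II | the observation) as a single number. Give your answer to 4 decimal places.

Since P(k|x) ∝ w_k f_k(x), the posterior odds are w_i f_i(x) / (w_j f_j(x)).
Evaluate each component's likelihood at the observed value:
  L_I = 0.16·(1−0.16)^13 = 0.16·0.103665 = 0.0165863
  L_II = 0.18·(1−0.18)^13 = 0.18·0.0757844 = 0.0136412
  L_III = 0.53·(1−0.53)^13 = 0.53·5.461e-05 = 2.89433e-05
Posterior odds = (w_I·L_I) / (w_II·L_II) = (0.60·0.0165863) / (0.11·0.0136412) = 0.00995181 / 0.00150053 ≈ 6.6322

6.6322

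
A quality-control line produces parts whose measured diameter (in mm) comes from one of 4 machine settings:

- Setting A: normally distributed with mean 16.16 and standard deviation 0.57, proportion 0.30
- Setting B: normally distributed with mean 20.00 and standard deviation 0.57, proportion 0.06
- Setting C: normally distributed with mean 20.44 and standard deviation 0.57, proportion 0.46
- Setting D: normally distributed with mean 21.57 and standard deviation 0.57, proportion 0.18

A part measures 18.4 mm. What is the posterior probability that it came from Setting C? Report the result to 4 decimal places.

The responsibility of component k is π_k f_k(x) divided by Σ_j π_j f_j(x).
Component likelihoods at x = 18.4 mm:
  p_A = 0.000310111
  p_B = 0.0136162
  p_C = 0.00115778
  p_D = 1.34537e-07
Weight by the priors:
  π_A·p_A = 0.30 × 0.000310111 = 9.30333e-05
  π_B·p_B = 0.06 × 0.0136162 = 0.000816973
  π_C·p_C = 0.46 × 0.00115778 = 0.000532578
  π_D·p_D = 0.18 × 1.34537e-07 = 2.42167e-08
Sum: 9.30333e-05 + 0.000816973 + 0.000532578 + 2.42167e-08 = 0.00144261
Responsibility of Setting C: 0.000532578 / 0.00144261 ≈ 0.3692

0.3692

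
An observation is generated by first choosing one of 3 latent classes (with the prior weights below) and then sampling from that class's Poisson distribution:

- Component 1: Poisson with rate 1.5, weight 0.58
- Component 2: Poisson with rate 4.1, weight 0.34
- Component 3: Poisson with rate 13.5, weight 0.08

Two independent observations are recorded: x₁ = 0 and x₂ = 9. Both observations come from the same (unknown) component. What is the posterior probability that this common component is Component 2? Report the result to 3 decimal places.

0.965

By Bayes' theorem, P(k | x) = w_k f_k(x) / Σ_j w_j f_j(x).
Since both observations come from the same component, the likelihood for component k is f_k(x₁)·f_k(x₂).
  L_1 = [e^(−1.5)·1.5^0/0! = 0.22313] × [2.36383e-05] = 5.27442e-06
  L_2 = [e^(−4.1)·4.1^0/0! = 0.0165727] × [0.0149515] = 0.000247786
  L_3 = [e^(−13.5)·13.5^0/0! = 1.37096e-06] × [0.0562685] = 7.71418e-08
Prior × likelihood for each component:
  w_1·L_1 = 0.58 × 5.27442e-06 = 3.05916e-06
  w_2·L_2 = 0.34 × 0.000247786 = 8.42473e-05
  w_3·L_3 = 0.08 × 7.71418e-08 = 6.17135e-09
Denominator: 3.05916e-06 + 8.42473e-05 + 6.17135e-09 = 8.73126e-05
P(Component 2 | data) = 8.42473e-05 / 8.73126e-05 ≈ 0.965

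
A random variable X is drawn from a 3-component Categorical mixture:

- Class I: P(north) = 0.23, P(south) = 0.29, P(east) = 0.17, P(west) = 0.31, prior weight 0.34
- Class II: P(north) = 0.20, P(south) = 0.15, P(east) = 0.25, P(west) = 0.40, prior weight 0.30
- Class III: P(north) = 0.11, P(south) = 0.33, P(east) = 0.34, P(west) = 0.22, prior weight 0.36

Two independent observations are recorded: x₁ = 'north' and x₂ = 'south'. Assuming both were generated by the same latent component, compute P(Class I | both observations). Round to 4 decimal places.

0.5068

P(component k | x) = P(Z=k)·f_k(x) / marginal(x), where marginal(x) = Σ_j P(Z=j)·f_j(x).
Since both observations come from the same component, the likelihood for component k is f_k(x₁)·f_k(x₂).
  p_I = [P(north | comp) = 0.23] × [0.29] = 0.0667
  p_II = [P(north | comp) = 0.20] × [0.15] = 0.03
  p_III = [P(north | comp) = 0.11] × [0.33] = 0.0363
Prior × likelihood for each component:
  P(Z=I)·p_I = 0.34 × 0.0667 = 0.022678
  P(Z=II)·p_II = 0.30 × 0.03 = 0.009
  P(Z=III)·p_III = 0.36 × 0.0363 = 0.013068
Sum: 0.022678 + 0.009 + 0.013068 = 0.044746
Responsibility of Class I: 0.022678 / 0.044746 ≈ 0.5068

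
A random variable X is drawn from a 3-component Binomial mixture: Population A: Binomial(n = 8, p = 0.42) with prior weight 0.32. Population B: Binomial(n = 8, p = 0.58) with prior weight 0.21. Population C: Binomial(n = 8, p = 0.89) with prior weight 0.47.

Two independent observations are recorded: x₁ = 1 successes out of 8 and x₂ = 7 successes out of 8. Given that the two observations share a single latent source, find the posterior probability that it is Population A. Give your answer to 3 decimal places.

Apply Bayes' rule: the posterior for each component is proportional to its prior times its likelihood at x.
Since both observations come from the same component, the likelihood for component k is f_k(x₁)·f_k(x₂).
  f_A = [0.0741883] × [0.010697] = 0.000793594
  f_B = [0.010697] × [0.0741883] = 0.000793594
  f_C = [1.38749e-06] × [0.389236] = 5.40059e-07
Prior × likelihood for each component:
  w_A·f_A = 0.32 × 0.000793594 = 0.00025395
  w_B·f_B = 0.21 × 0.000793594 = 0.000166655
  w_C·f_C = 0.47 × 5.40059e-07 = 2.53828e-07
Sum: 0.00025395 + 0.000166655 + 2.53828e-07 = 0.000420859
P(Population A | x₁, x₂) = 0.00025395 / 0.000420859 ≈ 0.603

0.603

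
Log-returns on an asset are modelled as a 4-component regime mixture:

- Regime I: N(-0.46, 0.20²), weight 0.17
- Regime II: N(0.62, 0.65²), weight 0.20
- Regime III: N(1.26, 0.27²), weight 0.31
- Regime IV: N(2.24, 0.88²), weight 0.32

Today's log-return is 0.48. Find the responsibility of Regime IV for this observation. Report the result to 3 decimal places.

Apply Bayes' rule: the posterior for each component is proportional to its prior times its likelihood at x.
Component likelihoods at x = 0.48:
  L_I = (1/(0.20·√(2π)))·exp(−(0.48−-0.46)²/(2·0.20²)) = 1.994711·exp(-11.04500) = 3.18491e-05
  L_II = (1/(0.65·√(2π)))·exp(−(0.48−0.62)²/(2·0.65²)) = 0.613757·exp(-0.02320) = 0.599685
  L_III = (1/(0.27·√(2π)))·exp(−(0.48−1.26)²/(2·0.27²)) = 1.477564·exp(-4.17284) = 0.022767
  L_IV = (1/(0.88·√(2π)))·exp(−(0.48−2.24)²/(2·0.88²)) = 0.453344·exp(-2.00000) = 0.0613534
Weight by the priors:
  w_I·L_I = 0.17 × 3.18491e-05 = 5.41435e-06
  w_II·L_II = 0.20 × 0.599685 = 0.119937
  w_III·L_III = 0.31 × 0.022767 = 0.00705776
  w_IV·L_IV = 0.32 × 0.0613534 = 0.0196331
Sum: 5.41435e-06 + 0.119937 + 0.00705776 + 0.0196331 = 0.146633
P(Regime IV | 0.48) ≈ 0.134

0.134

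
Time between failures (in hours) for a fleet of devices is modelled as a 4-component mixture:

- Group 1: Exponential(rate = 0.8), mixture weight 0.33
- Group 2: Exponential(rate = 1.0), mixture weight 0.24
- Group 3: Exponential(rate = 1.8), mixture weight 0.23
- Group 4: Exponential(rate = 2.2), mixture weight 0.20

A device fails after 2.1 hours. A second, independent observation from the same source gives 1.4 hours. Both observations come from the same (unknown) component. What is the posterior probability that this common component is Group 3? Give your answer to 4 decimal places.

0.0625

Posterior ∝ prior × likelihood, so P(k | x) ∝ P(Z=k) f_k(x); normalise over all components.
Since both observations come from the same component, the likelihood for component k is f_k(x₁)·f_k(x₂).
  p_1 = [0.8·e^(−0.8·2.1) = 0.8·e^(−1.6800) = 0.149099] × [0.261024] = 0.0389184
  p_2 = [1.0·e^(−1.0·2.1) = 1.0·e^(−2.1000) = 0.122456] × [0.246597] = 0.0301974
  p_3 = [1.8·e^(−1.8·2.1) = 1.8·e^(−3.7800) = 0.0410808] × [0.144827] = 0.00594963
  p_4 = [2.2·e^(−2.2·2.1) = 2.2·e^(−4.6200) = 0.0216762] × [0.10111] = 0.00219168
Unnormalised posteriors:
  P(Z=1)·p_1 = 0.33 × 0.0389184 = 0.0128431
  P(Z=2)·p_2 = 0.24 × 0.0301974 = 0.00724737
  P(Z=3)·p_3 = 0.23 × 0.00594963 = 0.00136841
  P(Z=4)·p_4 = 0.20 × 0.00219168 = 0.000438337
Marginal: 0.0128431 + 0.00724737 + 0.00136841 + 0.000438337 = 0.0218972
P(Group 3 | x₁,x₂) ≈ 0.0625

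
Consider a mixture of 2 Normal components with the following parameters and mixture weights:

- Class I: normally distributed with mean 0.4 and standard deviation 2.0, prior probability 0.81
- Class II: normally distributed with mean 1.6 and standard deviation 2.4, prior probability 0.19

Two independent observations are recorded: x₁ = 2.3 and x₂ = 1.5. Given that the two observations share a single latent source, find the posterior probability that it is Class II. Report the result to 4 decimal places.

0.2217

P(component k | x) = w_k·f_k(x) / marginal(x), where marginal(x) = Σ_j w_j·f_j(x).
Since both observations come from the same component, the likelihood for component k is f_k(x₁)·f_k(x₂).
  L_I = [0.12703] × [0.171472] = 0.021782
  L_II = [0.159304] × [0.166082] = 0.0264575
Multiply by the mixture weights:
  w_I·L_I = 0.81 × 0.021782 = 0.0176434
  w_II·L_II = 0.19 × 0.0264575 = 0.00502692
Marginal: 0.0176434 + 0.00502692 = 0.0226703
P(Class II | x₁,x₂) = 0.00502692 / 0.0226703 ≈ 0.2217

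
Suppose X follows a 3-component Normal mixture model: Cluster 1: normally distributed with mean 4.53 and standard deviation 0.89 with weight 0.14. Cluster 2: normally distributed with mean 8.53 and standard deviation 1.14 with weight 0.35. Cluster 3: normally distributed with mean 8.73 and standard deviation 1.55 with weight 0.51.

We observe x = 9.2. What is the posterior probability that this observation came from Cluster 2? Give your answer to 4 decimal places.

0.4512

The responsibility of component k is π_k f_k(x) divided by Σ_j π_j f_j(x).
Evaluate each component's likelihood at the observed value:
  f_1 = 4.70763e-07
  f_2 = 0.294442
  f_3 = 0.245817
Weight by the priors:
  π_1·f_1 = 0.14 × 4.70763e-07 = 6.59068e-08
  π_2·f_2 = 0.35 × 0.294442 = 0.103055
  π_3·f_3 = 0.51 × 0.245817 = 0.125367
Evidence: 6.59068e-08 + 0.103055 + 0.125367 = 0.228422
P(Cluster 2 | data) ≈ 0.4512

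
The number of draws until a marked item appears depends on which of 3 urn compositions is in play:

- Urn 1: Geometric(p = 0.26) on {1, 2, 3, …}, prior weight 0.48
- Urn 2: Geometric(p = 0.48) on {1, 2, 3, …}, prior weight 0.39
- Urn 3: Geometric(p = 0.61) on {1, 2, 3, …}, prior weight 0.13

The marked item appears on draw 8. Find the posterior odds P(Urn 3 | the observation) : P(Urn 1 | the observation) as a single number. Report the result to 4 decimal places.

Posterior odds = (π_i f_i(x)) / (π_j f_j(x)); the normalising sum cancels.
Geometric probabilities:
  p_1 = 0.0315933
  p_2 = 0.00493474
  p_3 = 0.000837109
Odds = (0.13/0.48) × (0.000837109/0.0315933) = 0.270833 × 0.0264964 ≈ 0.0072

0.0072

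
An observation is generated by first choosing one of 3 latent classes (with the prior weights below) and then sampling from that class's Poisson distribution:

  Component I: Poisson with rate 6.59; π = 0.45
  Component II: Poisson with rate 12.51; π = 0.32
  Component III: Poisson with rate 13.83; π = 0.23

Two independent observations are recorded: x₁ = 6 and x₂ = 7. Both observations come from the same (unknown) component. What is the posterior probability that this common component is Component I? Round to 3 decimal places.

Posterior ∝ prior × likelihood, so P(k | x) ∝ P(Z=k) f_k(x); normalise over all components.
Since both observations come from the same component, the likelihood for component k is f_k(x₁)·f_k(x₂).
  f_I = [0.156307] × [0.147152] = 0.023001
  f_II = [0.0196421] × [0.0351032] = 0.0006895
  f_III = [0.00957873] × [0.0189248] = 0.000181276
Prior × likelihood for each component:
  P(Z=I)·f_I = 0.45 × 0.023001 = 0.0103504
  P(Z=II)·f_II = 0.32 × 0.0006895 = 0.00022064
  P(Z=III)·f_III = 0.23 × 0.000181276 = 4.16934e-05
Evidence: 0.0103504 + 0.00022064 + 4.16934e-05 = 0.0106128
P(Component I | x₁,x₂) ≈ 0.975

0.975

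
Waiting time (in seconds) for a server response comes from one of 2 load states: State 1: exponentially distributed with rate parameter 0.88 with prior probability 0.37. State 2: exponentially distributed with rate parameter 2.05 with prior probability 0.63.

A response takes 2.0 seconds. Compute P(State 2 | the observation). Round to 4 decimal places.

0.2765

Posterior ∝ prior × likelihood, so P(k | x) ∝ P(Z=k) f_k(x); normalise over all components.
Component likelihoods at x = 2.0 seconds:
  L_1 = 0.151399
  L_2 = 0.033974
Prior × likelihood for each component:
  P(Z=1)·L_1 = 0.37 × 0.151399 = 0.0560178
  P(Z=2)·L_2 = 0.63 × 0.033974 = 0.0214036
Denominator: 0.0560178 + 0.0214036 = 0.0774214
So the posterior for State 2 is 0.0214036 / 0.0774214 ≈ 0.2765.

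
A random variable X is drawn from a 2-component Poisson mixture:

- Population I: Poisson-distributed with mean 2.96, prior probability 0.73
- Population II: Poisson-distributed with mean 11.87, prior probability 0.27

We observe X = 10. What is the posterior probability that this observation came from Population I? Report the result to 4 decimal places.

The responsibility of component k is P(Z=k) f_k(x) divided by Σ_j P(Z=j) f_j(x).
Component likelihoods at x = 10:
  f_I = e^(−2.96)·2.96^10/10! = 0.000737297
  f_II = e^(−11.87)·11.87^10/10! = 0.10707
Multiply by the mixture weights:
  P(Z=I)·f_I = 0.73 × 0.000737297 = 0.000538227
  P(Z=II)·f_II = 0.27 × 0.10707 = 0.028909
Normaliser: 0.000538227 + 0.028909 = 0.0294472
So the posterior for Population I is 0.000538227 / 0.0294472 ≈ 0.0183.

0.0183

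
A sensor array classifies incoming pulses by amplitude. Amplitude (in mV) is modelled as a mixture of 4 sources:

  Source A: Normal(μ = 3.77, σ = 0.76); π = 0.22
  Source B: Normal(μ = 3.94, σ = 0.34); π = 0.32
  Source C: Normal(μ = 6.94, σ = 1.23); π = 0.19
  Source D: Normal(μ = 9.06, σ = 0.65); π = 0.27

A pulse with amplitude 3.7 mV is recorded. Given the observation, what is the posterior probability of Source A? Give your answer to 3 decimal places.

0.281

The responsibility of component k is π_k f_k(x) divided by Σ_j π_j f_j(x).
Component likelihoods at x = 3.7 mV:
  p_A = 0.522702
  p_B = 0.914604
  p_C = 0.010099
  p_D = 1.05242e-15
Multiply by the mixture weights:
  π_A·p_A = 0.22 × 0.522702 = 0.114994
  π_B·p_B = 0.32 × 0.914604 = 0.292673
  π_C·p_C = 0.19 × 0.010099 = 0.00191882
  π_D·p_D = 0.27 × 1.05242e-15 = 2.84154e-16
Denominator: 0.114994 + 0.292673 + 0.00191882 + 2.84154e-16 = 0.409587
P(Source A | data) ≈ 0.281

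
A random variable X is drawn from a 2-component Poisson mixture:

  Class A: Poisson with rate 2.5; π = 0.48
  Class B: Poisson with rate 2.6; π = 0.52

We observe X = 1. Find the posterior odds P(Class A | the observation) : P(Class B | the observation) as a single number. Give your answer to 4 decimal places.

0.9809

Posterior odds = (π_i f_i(x)) / (π_j f_j(x)); the normalising sum cancels.
Poisson probabilities:
  f_A = 0.205212
  f_B = 0.193111
Odds = (0.48/0.52) × (0.205212/0.193111) = 0.923077 × 1.06266 ≈ 0.9809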